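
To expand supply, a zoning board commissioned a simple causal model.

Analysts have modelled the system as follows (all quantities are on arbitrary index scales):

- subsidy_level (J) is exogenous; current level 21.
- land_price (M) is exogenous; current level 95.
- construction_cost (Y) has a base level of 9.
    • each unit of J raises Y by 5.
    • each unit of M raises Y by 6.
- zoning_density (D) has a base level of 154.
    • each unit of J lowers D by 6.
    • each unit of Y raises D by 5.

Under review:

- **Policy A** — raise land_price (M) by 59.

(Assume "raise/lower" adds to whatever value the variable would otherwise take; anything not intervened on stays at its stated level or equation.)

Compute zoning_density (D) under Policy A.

5218

Policy A (M + 59):
  J = 21
  M = 95 + 59 = 154
  Y = 9 + 5·21 + 6·154 = 1038
  D = 154 − 6·21 + 5·1038 = 5218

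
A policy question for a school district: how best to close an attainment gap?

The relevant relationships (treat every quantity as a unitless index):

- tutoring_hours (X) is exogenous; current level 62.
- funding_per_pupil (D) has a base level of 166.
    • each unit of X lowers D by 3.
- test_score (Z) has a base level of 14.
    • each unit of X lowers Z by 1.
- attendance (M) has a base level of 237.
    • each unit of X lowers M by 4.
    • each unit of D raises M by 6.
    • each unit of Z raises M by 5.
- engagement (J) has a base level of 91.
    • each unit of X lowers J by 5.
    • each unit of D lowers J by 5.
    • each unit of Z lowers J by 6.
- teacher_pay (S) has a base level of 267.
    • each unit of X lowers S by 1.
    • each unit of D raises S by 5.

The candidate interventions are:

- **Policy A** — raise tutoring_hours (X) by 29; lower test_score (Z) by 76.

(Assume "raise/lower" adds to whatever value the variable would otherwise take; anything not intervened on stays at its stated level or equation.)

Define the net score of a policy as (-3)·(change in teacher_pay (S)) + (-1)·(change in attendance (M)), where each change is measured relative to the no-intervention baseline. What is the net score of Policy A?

2555

Baseline:
  X = 62
  D = 166 − 3·62 = -20
  Z = 14 − 62 = -48
  M = 237 − 4·62 + 6·(-20) + 5·(-48) = -371
  S = 267 − 62 + 5·(-20) = 105
Policy A (X + 29, Z − 76):
  X = 62 + 29 = 91
  D = 166 − 3·91 = -107
  Z = 14 − 91 (−76 from intervention) = -153
  M = 237 − 4·91 + 6·(-107) + 5·(-153) = -1534
  S = 267 − 91 + 5·(-107) = -359
ΔS = -359 − 105 = -464; ΔM = -1534 − (-371) = -1163
Score = (-3)·(-464) + (-1)·(-1163) = 2555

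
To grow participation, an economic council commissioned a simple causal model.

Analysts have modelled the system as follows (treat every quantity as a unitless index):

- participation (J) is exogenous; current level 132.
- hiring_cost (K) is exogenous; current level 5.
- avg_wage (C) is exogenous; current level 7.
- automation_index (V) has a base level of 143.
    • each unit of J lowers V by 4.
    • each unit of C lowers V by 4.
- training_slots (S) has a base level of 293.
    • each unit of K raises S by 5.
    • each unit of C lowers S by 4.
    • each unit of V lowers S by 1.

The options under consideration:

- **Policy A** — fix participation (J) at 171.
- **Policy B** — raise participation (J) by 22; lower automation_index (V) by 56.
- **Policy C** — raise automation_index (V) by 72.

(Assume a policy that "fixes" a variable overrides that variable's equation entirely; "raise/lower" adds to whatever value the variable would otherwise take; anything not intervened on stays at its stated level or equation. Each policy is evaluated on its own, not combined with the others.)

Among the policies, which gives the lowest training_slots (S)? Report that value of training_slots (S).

Policy A (J := 171):
  J = 171
  K = 5
  C = 7
  V = 143 − 4·171 − 4·7 = -569
  S = 293 + 5·5 − 4·7 − (-569) = 859
Policy B (J + 22, V − 56):
  J = 132 + 22 = 154
  K = 5
  C = 7
  V = 143 − 4·154 − 4·7 (−56 from intervention) = -557
  S = 293 + 5·5 − 4·7 − (-557) = 847
Policy C (V + 72):
  J = 132
  K = 5
  C = 7
  V = 143 − 4·132 − 4·7 (+72 from intervention) = -341
  S = 293 + 5·5 − 4·7 − (-341) = 631
Comparing — Policy A: S=859, Policy B: S=847, Policy C: S=631. Lowest is 631 (Policy C).

631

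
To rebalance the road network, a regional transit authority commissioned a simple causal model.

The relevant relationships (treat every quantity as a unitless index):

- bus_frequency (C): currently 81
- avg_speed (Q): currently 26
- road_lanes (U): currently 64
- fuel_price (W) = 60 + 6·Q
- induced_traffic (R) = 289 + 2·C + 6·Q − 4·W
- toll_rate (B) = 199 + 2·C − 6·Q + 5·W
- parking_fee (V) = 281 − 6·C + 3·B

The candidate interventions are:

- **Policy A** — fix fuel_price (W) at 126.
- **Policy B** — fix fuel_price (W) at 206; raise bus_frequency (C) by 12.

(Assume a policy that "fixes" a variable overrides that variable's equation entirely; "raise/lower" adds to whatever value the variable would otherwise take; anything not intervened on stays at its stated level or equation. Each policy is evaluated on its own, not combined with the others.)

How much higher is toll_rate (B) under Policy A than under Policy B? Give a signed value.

-424

Policy A (W := 126):
  C = 81
  Q = 26
  W = 126
  B = 199 + 2·81 − 6·26 + 5·126 = 835
Policy B (W := 206, C + 12):
  C = 81 + 12 = 93
  Q = 26
  W = 206
  B = 199 + 2·93 − 6·26 + 5·206 = 1259
B: 835 − 1259 = -424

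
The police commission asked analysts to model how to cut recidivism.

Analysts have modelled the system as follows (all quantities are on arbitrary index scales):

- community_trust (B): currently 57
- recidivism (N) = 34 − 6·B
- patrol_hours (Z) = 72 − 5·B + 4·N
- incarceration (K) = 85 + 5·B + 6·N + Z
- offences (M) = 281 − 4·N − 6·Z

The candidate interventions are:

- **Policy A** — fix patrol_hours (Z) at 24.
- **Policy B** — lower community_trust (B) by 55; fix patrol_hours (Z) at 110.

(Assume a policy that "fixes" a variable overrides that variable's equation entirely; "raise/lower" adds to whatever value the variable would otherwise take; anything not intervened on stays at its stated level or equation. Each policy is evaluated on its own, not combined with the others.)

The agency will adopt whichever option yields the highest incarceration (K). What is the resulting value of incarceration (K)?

337

Policy A (Z := 24):
  B = 57
  N = 34 − 6·57 = -308
  Z = 24
  K = 85 + 5·57 + 6·(-308) + 24 = -1454
Policy B (B − 55, Z := 110):
  B = 57 − 55 = 2
  N = 34 − 6·2 = 22
  Z = 110
  K = 85 + 5·2 + 6·22 + 110 = 337
Comparing — Policy A: K=-1454, Policy B: K=337. Highest is 337 (Policy B).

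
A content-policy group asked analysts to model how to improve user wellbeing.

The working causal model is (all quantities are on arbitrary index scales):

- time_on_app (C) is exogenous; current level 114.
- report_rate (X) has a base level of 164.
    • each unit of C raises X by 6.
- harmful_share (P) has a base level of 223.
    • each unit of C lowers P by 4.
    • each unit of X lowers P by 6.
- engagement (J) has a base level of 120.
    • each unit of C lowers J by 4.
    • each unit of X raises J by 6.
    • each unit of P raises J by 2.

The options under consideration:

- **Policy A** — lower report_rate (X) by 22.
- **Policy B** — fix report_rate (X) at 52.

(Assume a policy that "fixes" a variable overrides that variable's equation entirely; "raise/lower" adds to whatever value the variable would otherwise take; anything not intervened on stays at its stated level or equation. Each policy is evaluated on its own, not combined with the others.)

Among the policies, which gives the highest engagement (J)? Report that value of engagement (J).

Policy A (X − 22):
  C = 114
  X = 164 + 6·114 (−22 from intervention) = 826
  P = 223 − 4·114 − 6·826 = -5189
  J = 120 − 4·114 + 6·826 + 2·(-5189) = -5758
Policy B (X := 52):
  C = 114
  X = 52
  P = 223 − 4·114 − 6·52 = -545
  J = 120 − 4·114 + 6·52 + 2·(-545) = -1114
Comparing — Policy A: J=-5758, Policy B: J=-1114. Highest is -1114 (Policy B).

-1114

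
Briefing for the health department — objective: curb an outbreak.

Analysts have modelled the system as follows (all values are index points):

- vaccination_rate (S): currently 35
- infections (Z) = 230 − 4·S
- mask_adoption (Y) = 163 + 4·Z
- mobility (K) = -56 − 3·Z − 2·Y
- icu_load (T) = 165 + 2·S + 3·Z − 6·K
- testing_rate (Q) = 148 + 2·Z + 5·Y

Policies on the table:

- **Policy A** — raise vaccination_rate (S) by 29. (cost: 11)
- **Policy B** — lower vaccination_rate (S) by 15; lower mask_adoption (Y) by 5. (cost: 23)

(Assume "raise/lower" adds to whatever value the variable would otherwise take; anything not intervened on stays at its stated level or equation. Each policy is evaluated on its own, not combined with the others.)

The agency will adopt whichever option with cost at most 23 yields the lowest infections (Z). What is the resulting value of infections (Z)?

Policy A (S + 29):
  S = 35 + 29 = 64
  Z = 230 − 4·64 = -26
Policy B (S − 15, Y − 5):
  S = 35 − 15 = 20
  Z = 230 − 4·20 = 150
Comparing — Policy A: Z=-26, Policy B: Z=150. Lowest is -26 (Policy A).

-26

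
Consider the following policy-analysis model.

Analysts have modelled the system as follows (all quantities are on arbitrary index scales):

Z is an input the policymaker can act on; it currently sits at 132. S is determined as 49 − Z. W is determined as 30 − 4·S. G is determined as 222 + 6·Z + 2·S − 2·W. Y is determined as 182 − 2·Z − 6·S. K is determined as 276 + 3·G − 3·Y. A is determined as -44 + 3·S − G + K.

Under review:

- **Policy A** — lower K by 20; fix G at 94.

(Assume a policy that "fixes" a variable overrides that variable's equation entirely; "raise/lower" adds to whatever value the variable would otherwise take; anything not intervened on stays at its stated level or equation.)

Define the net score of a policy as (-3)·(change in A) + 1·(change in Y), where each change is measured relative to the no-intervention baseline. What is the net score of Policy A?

Baseline:
  Z = 132
  S = 49 − 132 = -83
  W = 30 − 4·(-83) = 362
  G = 222 + 6·132 + 2·(-83) − 2·362 = 124
  Y = 182 − 2·132 − 6·(-83) = 416
  K = 276 + 3·124 − 3·416 = -600
  A = -44 + 3·(-83) − 124 + (-600) = -1017
Policy A (K − 20, G := 94):
  Z = 132
  S = 49 − 132 = -83
  W = 30 − 4·(-83) = 362
  G = 94
  Y = 182 − 2·132 − 6·(-83) = 416
  K = 276 + 3·94 − 3·416 (−20 from intervention) = -710
  A = -44 + 3·(-83) − 94 + (-710) = -1097
ΔA = -1097 − (-1017) = -80; ΔY = 416 − 416 = 0
Score = (-3)·(-80) + 1·0 = 240

240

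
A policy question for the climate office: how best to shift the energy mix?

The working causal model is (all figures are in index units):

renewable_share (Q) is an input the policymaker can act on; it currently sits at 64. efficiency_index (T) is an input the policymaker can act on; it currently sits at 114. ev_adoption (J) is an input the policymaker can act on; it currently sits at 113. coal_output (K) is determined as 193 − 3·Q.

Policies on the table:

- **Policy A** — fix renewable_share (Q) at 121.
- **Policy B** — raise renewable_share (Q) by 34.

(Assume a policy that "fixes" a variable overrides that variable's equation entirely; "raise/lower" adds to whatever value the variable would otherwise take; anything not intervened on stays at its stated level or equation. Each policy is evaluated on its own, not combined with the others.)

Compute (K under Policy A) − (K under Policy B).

Policy A (Q := 121):
  Q = 121
  K = 193 − 3·121 = -170
Policy B (Q + 34):
  Q = 64 + 34 = 98
  K = 193 − 3·98 = -101
K: -170 − (-101) = -69

-69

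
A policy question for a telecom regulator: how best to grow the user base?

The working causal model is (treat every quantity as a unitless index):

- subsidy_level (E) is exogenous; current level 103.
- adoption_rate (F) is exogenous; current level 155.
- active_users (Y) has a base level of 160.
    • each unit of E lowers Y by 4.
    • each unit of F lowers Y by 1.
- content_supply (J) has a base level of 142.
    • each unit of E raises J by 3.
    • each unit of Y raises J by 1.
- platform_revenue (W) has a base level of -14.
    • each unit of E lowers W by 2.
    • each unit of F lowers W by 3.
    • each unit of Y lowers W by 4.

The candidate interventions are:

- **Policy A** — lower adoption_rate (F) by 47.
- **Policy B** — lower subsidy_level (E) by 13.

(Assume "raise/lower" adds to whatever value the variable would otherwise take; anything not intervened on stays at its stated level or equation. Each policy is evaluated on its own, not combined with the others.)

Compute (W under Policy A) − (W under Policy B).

135

Policy A (F − 47):
  E = 103
  F = 155 − 47 = 108
  Y = 160 − 4·103 − 108 = -360
  W = -14 − 2·103 − 3·108 − 4·(-360) = 896
Policy B (E − 13):
  E = 103 − 13 = 90
  F = 155
  Y = 160 − 4·90 − 155 = -355
  W = -14 − 2·90 − 3·155 − 4·(-355) = 761
W: 896 − 761 = 135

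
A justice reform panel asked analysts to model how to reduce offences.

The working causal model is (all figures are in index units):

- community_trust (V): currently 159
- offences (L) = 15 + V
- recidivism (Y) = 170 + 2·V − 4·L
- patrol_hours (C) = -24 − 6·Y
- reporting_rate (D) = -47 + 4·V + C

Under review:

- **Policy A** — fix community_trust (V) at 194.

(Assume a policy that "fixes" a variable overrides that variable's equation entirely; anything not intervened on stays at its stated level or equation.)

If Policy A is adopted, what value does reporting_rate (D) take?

Policy A (V := 194):
  V = 194
  L = 15 + 194 = 209
  Y = 170 + 2·194 − 4·209 = -278
  C = -24 − 6·(-278) = 1644
  D = -47 + 4·194 + 1644 = 2373

2373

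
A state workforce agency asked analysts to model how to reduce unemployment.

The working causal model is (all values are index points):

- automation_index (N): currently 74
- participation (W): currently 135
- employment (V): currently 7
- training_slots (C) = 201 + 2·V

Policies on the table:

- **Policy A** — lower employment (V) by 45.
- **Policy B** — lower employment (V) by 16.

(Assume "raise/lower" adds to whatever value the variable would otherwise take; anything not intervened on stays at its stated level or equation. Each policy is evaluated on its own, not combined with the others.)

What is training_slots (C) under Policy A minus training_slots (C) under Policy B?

Policy A (V − 45):
  V = 7 − 45 = -38
  C = 201 + 2·(-38) = 125
Policy B (V − 16):
  V = 7 − 16 = -9
  C = 201 + 2·(-9) = 183
C: 125 − 183 = -58

-58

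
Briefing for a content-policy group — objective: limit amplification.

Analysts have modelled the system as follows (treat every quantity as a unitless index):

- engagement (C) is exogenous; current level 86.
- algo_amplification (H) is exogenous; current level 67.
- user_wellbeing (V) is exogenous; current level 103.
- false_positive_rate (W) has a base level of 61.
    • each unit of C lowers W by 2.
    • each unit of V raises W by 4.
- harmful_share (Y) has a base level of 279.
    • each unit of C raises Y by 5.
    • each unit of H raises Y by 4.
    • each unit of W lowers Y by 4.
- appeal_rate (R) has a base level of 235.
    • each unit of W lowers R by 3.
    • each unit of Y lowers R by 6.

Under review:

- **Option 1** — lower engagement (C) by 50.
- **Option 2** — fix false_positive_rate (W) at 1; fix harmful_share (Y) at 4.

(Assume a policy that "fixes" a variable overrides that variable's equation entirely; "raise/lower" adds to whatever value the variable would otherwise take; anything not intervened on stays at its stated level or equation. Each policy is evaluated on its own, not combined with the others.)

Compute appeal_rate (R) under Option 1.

Option 1 (C − 50):
  C = 86 − 50 = 36
  H = 67
  V = 103
  W = 61 − 2·36 + 4·103 = 401
  Y = 279 + 5·36 + 4·67 − 4·401 = -877
  R = 235 − 3·401 − 6·(-877) = 4294

4294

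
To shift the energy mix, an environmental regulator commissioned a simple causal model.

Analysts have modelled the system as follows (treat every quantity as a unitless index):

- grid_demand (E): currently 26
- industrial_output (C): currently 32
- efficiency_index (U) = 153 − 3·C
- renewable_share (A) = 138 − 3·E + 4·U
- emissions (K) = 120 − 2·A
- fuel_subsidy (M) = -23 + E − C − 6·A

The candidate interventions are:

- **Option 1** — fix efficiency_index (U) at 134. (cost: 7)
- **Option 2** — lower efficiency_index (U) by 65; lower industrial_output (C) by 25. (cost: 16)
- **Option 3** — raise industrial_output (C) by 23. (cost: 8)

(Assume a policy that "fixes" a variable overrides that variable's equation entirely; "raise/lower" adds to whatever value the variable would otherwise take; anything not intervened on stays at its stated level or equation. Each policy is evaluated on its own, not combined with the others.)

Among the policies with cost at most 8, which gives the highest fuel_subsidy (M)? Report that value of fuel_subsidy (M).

-124

Option 1 (U := 134):
  E = 26
  C = 32
  U = 134
  A = 138 − 3·26 + 4·134 = 596
  M = -23 + 26 − 32 − 6·596 = -3605
Option 3 (C + 23):
  E = 26
  C = 32 + 23 = 55
  U = 153 − 3·55 = -12
  A = 138 − 3·26 + 4·(-12) = 12
  M = -23 + 26 − 55 − 6·12 = -124
Comparing — Option 1: M=-3605, Option 3: M=-124. Highest is -124 (Option 3).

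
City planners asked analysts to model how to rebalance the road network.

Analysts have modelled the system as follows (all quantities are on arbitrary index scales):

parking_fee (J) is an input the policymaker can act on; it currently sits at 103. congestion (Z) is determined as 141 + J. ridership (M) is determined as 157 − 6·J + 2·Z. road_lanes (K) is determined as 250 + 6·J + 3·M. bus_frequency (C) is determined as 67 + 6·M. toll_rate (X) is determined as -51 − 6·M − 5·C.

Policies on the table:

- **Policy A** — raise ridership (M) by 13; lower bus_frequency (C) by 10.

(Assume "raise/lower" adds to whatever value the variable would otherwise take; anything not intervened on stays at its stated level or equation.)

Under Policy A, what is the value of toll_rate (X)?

Policy A (M + 13, C − 10):
  J = 103
  Z = 141 + 103 = 244
  M = 157 − 6·103 + 2·244 (+13 from intervention) = 40
  C = 67 + 6·40 (−10 from intervention) = 297
  X = -51 − 6·40 − 5·297 = -1776

-1776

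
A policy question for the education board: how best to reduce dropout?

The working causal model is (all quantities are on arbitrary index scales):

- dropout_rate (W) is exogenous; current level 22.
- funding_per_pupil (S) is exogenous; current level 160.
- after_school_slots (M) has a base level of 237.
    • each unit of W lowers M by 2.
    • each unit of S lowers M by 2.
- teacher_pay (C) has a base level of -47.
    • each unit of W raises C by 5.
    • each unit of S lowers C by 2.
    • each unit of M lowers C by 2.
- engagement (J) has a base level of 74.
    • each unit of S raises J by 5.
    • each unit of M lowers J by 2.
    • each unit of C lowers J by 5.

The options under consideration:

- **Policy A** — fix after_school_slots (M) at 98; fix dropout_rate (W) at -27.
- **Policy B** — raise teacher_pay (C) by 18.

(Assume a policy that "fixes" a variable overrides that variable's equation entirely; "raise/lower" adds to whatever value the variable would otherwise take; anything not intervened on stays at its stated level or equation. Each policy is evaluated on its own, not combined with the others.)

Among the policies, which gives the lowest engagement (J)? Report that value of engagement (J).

1053

Policy A (M := 98, W := -27):
  W = -27
  S = 160
  M = 98
  C = -47 + 5·(-27) − 2·160 − 2·98 = -698
  J = 74 + 5·160 − 2·98 − 5·(-698) = 4168
Policy B (C + 18):
  W = 22
  S = 160
  M = 237 − 2·22 − 2·160 = -127
  C = -47 + 5·22 − 2·160 − 2·(-127) (+18 from intervention) = 15
  J = 74 + 5·160 − 2·(-127) − 5·15 = 1053
Comparing — Policy A: J=4168, Policy B: J=1053. Lowest is 1053 (Policy B).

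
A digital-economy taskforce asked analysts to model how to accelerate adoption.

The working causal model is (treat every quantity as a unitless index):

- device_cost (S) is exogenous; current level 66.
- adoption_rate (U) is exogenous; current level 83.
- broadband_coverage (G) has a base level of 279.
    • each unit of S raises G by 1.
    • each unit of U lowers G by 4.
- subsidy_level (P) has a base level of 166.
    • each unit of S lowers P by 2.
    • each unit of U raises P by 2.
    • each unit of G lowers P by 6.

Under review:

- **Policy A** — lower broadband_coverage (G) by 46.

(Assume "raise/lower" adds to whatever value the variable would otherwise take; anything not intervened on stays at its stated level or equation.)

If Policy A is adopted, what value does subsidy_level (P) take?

398

Policy A (G − 46):
  S = 66
  U = 83
  G = 279 + 66 − 4·83 (−46 from intervention) = -33
  P = 166 − 2·66 + 2·83 − 6·(-33) = 398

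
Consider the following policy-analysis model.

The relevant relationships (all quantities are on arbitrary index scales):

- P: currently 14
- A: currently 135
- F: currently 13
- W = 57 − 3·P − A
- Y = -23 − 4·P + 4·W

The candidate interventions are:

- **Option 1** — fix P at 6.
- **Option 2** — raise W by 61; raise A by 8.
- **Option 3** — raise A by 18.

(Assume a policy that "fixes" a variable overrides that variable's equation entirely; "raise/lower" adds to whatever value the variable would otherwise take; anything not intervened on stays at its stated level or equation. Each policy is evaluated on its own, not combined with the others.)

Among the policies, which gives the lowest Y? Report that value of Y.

Option 1 (P := 6):
  P = 6
  A = 135
  W = 57 − 3·6 − 135 = -96
  Y = -23 − 4·6 + 4·(-96) = -431
Option 2 (W + 61, A + 8):
  P = 14
  A = 135 + 8 = 143
  W = 57 − 3·14 − 143 (+61 from intervention) = -67
  Y = -23 − 4·14 + 4·(-67) = -347
Option 3 (A + 18):
  P = 14
  A = 135 + 18 = 153
  W = 57 − 3·14 − 153 = -138
  Y = -23 − 4·14 + 4·(-138) = -631
Comparing — Option 1: Y=-431, Option 2: Y=-347, Option 3: Y=-631. Lowest is -631 (Option 3).

-631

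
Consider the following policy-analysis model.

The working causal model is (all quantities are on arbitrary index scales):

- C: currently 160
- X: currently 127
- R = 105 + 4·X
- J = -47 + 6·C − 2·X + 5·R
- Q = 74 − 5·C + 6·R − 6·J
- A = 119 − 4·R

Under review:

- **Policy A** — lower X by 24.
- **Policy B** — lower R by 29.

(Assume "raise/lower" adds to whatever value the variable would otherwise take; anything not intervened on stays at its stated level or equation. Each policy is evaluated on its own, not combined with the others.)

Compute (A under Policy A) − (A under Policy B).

268

Policy A (X − 24):
  X = 127 − 24 = 103
  R = 105 + 4·103 = 517
  A = 119 − 4·517 = -1949
Policy B (R − 29):
  X = 127
  R = 105 + 4·127 (−29 from intervention) = 584
  A = 119 − 4·584 = -2217
A: -1949 − (-2217) = 268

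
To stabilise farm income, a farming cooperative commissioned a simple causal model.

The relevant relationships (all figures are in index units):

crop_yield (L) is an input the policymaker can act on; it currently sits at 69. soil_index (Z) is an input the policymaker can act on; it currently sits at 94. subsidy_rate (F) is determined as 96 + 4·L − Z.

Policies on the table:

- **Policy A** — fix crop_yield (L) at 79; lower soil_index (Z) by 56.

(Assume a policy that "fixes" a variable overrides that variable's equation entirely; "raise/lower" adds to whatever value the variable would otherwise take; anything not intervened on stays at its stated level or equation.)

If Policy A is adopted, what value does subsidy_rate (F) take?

374

Policy A (L := 79, Z − 56):
  L = 79
  Z = 94 − 56 = 38
  F = 96 + 4·79 − 38 = 374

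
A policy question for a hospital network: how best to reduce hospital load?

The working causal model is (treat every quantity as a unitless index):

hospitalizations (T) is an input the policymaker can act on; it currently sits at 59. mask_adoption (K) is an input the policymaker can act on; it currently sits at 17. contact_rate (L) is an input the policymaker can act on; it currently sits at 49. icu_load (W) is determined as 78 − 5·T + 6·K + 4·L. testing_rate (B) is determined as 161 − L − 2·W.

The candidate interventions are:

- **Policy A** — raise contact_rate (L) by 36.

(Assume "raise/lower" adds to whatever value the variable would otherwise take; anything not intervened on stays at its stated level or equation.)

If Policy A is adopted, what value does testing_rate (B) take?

-374

Policy A (L + 36):
  T = 59
  K = 17
  L = 49 + 36 = 85
  W = 78 − 5·59 + 6·17 + 4·85 = 225
  B = 161 − 85 − 2·225 = -374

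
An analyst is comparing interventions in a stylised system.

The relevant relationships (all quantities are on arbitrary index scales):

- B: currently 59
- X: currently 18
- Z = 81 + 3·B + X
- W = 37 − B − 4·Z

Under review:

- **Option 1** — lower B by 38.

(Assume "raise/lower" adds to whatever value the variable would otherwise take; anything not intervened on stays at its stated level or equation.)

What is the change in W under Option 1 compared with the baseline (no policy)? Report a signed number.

494

Baseline:
  B = 59
  X = 18
  Z = 81 + 3·59 + 18 = 276
  W = 37 − 59 − 4·276 = -1126
Option 1 (B − 38):
  B = 59 − 38 = 21
  X = 18
  Z = 81 + 3·21 + 18 = 162
  W = 37 − 21 − 4·162 = -632
Change in W: -632 − (-1126) = 494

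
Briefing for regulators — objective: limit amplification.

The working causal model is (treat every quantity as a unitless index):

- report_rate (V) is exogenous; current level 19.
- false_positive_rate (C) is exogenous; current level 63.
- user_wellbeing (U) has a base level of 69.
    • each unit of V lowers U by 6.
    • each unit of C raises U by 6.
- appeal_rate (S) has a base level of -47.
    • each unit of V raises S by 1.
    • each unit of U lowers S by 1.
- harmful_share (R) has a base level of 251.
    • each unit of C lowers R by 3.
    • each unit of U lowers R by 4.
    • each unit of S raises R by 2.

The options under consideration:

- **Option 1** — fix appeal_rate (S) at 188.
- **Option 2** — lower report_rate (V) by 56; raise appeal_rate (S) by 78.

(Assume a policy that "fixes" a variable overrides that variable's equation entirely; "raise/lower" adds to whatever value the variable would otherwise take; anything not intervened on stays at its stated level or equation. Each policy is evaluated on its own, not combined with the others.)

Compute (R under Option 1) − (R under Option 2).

3070

Option 1 (S := 188):
  V = 19
  C = 63
  U = 69 − 6·19 + 6·63 = 333
  S = 188
  R = 251 − 3·63 − 4·333 + 2·188 = -894
Option 2 (V − 56, S + 78):
  V = 19 − 56 = -37
  C = 63
  U = 69 − 6·(-37) + 6·63 = 669
  S = -47 + (-37) − 669 (+78 from intervention) = -675
  R = 251 − 3·63 − 4·669 + 2·(-675) = -3964
R: -894 − (-3964) = 3070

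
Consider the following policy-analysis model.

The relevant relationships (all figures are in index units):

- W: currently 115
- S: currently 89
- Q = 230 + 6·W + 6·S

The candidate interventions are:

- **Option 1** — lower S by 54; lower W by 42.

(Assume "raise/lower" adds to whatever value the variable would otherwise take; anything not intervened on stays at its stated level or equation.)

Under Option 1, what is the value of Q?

878

Option 1 (S − 54, W − 42):
  W = 115 − 42 = 73
  S = 89 − 54 = 35
  Q = 230 + 6·73 + 6·35 = 878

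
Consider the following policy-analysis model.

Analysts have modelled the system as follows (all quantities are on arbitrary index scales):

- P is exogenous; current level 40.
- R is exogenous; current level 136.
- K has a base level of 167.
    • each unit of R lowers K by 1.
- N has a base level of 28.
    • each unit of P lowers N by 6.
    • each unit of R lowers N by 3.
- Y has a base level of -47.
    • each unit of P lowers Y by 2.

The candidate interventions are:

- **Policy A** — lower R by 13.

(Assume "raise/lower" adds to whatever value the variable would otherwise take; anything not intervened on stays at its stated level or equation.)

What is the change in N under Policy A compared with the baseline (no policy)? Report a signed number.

39

Baseline:
  P = 40
  R = 136
  N = 28 − 6·40 − 3·136 = -620
Policy A (R − 13):
  P = 40
  R = 136 − 13 = 123
  N = 28 − 6·40 − 3·123 = -581
Change in N: -581 − (-620) = 39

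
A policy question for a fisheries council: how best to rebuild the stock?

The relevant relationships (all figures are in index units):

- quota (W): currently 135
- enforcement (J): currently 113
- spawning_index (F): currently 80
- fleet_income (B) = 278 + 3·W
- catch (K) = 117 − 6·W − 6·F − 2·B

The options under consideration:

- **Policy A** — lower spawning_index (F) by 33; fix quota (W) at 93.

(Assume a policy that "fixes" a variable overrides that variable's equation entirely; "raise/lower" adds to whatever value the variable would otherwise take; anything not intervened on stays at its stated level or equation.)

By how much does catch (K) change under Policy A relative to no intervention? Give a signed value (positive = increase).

Baseline:
  W = 135
  F = 80
  B = 278 + 3·135 = 683
  K = 117 − 6·135 − 6·80 − 2·683 = -2539
Policy A (F − 33, W := 93):
  W = 93
  F = 80 − 33 = 47
  B = 278 + 3·93 = 557
  K = 117 − 6·93 − 6·47 − 2·557 = -1837
Change in K: -1837 − (-2539) = 702

702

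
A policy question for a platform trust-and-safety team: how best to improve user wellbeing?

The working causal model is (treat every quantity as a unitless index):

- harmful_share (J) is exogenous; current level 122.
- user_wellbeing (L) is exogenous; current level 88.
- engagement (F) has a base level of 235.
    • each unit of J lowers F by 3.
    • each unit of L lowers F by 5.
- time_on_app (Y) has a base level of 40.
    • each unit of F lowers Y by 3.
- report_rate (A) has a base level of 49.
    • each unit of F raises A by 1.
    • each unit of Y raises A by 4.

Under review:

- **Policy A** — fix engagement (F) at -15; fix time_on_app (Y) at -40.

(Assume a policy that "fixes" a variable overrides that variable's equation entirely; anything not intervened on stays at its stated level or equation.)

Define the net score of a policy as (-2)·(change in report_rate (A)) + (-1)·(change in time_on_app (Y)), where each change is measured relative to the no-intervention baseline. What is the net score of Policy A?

15025

Baseline:
  J = 122
  L = 88
  F = 235 − 3·122 − 5·88 = -571
  Y = 40 − 3·(-571) = 1753
  A = 49 + (-571) + 4·1753 = 6490
Policy A (F := -15, Y := -40):
  J = 122
  L = 88
  F = -15
  Y = -40
  A = 49 + (-15) + 4·(-40) = -126
ΔA = -126 − 6490 = -6616; ΔY = -40 − 1753 = -1793
Score = (-2)·(-6616) + (-1)·(-1793) = 15025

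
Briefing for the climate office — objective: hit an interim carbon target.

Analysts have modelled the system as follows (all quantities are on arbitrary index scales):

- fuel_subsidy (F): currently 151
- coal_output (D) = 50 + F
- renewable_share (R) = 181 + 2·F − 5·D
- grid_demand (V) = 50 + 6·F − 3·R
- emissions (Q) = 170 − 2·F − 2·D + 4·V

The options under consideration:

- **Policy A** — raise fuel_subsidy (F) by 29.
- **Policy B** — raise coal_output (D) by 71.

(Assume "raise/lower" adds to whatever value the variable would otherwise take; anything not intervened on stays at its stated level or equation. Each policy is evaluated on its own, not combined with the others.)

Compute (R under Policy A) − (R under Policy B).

268

Policy A (F + 29):
  F = 151 + 29 = 180
  D = 50 + 180 = 230
  R = 181 + 2·180 − 5·230 = -609
Policy B (D + 71):
  F = 151
  D = 50 + 151 (+71 from intervention) = 272
  R = 181 + 2·151 − 5·272 = -877
R: -609 − (-877) = 268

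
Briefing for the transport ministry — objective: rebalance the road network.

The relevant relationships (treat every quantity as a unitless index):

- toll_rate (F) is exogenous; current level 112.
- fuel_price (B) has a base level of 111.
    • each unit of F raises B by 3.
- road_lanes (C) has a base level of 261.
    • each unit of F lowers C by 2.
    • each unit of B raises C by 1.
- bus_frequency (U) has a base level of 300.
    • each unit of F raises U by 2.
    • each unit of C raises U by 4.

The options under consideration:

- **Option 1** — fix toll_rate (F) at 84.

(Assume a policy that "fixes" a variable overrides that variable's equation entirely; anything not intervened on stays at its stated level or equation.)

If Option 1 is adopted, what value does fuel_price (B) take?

363

Option 1 (F := 84):
  F = 84
  B = 111 + 3·84 = 363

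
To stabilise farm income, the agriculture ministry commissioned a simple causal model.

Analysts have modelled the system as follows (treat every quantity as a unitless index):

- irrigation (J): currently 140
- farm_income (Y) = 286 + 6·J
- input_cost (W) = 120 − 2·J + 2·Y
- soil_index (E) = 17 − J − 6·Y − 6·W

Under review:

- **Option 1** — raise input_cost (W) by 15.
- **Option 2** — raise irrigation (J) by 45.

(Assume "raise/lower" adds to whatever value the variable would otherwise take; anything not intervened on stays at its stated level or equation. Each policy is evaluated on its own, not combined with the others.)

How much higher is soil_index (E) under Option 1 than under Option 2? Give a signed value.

Option 1 (W + 15):
  J = 140
  Y = 286 + 6·140 = 1126
  W = 120 − 2·140 + 2·1126 (+15 from intervention) = 2107
  E = 17 − 140 − 6·1126 − 6·2107 = -19521
Option 2 (J + 45):
  J = 140 + 45 = 185
  Y = 286 + 6·185 = 1396
  W = 120 − 2·185 + 2·1396 = 2542
  E = 17 − 185 − 6·1396 − 6·2542 = -23796
E: -19521 − (-23796) = 4275

4275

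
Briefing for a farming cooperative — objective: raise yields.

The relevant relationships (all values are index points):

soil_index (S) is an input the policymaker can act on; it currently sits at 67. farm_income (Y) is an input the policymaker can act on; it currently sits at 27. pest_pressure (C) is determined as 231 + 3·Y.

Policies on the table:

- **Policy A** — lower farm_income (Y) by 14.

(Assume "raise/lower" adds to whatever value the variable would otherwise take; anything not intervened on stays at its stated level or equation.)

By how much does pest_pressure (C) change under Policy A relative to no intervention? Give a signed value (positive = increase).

Baseline:
  Y = 27
  C = 231 + 3·27 = 312
Policy A (Y − 14):
  Y = 27 − 14 = 13
  C = 231 + 3·13 = 270
Change in C: 270 − 312 = -42

-42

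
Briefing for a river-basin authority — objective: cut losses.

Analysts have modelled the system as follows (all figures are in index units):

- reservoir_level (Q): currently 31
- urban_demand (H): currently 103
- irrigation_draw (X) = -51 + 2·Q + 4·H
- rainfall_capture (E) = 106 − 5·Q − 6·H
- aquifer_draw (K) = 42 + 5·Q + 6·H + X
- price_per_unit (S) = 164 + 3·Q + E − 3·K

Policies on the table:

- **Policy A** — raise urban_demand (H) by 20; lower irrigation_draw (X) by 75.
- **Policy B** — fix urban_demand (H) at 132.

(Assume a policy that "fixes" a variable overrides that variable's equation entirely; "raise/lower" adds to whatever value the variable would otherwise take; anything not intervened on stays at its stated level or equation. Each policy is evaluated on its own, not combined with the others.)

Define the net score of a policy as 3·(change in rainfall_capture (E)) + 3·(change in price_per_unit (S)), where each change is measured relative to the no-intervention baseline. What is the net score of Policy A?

Baseline:
  Q = 31
  H = 103
  X = -51 + 2·31 + 4·103 = 423
  E = 106 − 5·31 − 6·103 = -667
  K = 42 + 5·31 + 6·103 + 423 = 1238
  S = 164 + 3·31 + (-667) − 3·1238 = -4124
Policy A (H + 20, X − 75):
  Q = 31
  H = 103 + 20 = 123
  X = -51 + 2·31 + 4·123 (−75 from intervention) = 428
  E = 106 − 5·31 − 6·123 = -787
  K = 42 + 5·31 + 6·123 + 428 = 1363
  S = 164 + 3·31 + (-787) − 3·1363 = -4619
ΔE = -787 − (-667) = -120; ΔS = -4619 − (-4124) = -495
Score = 3·(-120) + 3·(-495) = -1845

-1845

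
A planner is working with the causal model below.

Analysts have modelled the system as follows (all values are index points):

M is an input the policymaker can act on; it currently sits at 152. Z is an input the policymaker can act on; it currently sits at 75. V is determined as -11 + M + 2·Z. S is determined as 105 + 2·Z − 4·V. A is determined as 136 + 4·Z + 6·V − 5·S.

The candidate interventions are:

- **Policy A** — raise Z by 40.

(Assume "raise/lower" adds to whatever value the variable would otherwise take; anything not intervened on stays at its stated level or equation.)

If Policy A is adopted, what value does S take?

-1149

Policy A (Z + 40):
  M = 152
  Z = 75 + 40 = 115
  V = -11 + 152 + 2·115 = 371
  S = 105 + 2·115 − 4·371 = -1149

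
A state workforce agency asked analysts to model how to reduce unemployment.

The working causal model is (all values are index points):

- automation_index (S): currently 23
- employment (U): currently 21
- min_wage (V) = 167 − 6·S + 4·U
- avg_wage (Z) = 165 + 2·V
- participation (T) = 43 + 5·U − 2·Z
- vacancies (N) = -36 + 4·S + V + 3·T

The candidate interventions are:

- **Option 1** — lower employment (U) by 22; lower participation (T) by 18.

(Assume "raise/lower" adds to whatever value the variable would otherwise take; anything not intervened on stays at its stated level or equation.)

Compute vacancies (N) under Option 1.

Option 1 (U − 22, T − 18):
  S = 23
  U = 21 − 22 = -1
  V = 167 − 6·23 + 4·(-1) = 25
  Z = 165 + 2·25 = 215
  T = 43 + 5·(-1) − 2·215 (−18 from intervention) = -410
  N = -36 + 4·23 + 25 + 3·(-410) = -1149

-1149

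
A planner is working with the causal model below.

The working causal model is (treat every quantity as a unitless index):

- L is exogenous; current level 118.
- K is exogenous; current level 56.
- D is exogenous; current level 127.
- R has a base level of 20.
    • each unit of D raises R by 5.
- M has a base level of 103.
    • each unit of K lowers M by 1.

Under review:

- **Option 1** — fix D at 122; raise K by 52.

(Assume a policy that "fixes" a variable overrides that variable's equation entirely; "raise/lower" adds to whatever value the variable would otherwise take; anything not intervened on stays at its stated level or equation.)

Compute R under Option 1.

630

Option 1 (D := 122, K + 52):
  D = 122
  R = 20 + 5·122 = 630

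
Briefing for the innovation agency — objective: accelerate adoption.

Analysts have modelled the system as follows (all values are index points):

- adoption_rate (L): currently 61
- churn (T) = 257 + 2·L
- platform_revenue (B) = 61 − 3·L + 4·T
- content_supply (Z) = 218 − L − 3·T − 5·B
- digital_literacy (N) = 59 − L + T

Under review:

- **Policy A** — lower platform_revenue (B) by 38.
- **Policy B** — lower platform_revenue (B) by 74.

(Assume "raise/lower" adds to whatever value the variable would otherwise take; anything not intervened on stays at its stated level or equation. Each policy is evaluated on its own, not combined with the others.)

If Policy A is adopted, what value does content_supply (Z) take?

Policy A (B − 38):
  L = 61
  T = 257 + 2·61 = 379
  B = 61 − 3·61 + 4·379 (−38 from intervention) = 1356
  Z = 218 − 61 − 3·379 − 5·1356 = -7760

-7760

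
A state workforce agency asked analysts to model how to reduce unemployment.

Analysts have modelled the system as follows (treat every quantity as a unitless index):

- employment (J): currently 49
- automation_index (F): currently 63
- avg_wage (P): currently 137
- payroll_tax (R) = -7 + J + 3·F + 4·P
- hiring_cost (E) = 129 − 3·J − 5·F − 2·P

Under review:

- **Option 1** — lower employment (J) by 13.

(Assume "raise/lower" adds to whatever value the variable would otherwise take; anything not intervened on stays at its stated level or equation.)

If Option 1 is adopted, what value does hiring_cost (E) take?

Option 1 (J − 13):
  J = 49 − 13 = 36
  F = 63
  P = 137
  E = 129 − 3·36 − 5·63 − 2·137 = -568

-568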